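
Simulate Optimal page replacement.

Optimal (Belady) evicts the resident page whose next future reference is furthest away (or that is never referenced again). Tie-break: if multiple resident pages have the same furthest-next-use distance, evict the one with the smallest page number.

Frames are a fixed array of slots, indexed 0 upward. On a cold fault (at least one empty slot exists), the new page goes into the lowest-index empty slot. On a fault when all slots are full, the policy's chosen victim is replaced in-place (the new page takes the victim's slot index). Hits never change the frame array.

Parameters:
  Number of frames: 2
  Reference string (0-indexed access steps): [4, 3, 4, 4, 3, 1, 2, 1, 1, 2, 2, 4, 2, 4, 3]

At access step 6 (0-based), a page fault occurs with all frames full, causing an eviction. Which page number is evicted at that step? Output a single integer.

Answer: 4

Derivation:
Step 0: ref 4 -> FAULT, frames=[4,-]
Step 1: ref 3 -> FAULT, frames=[4,3]
Step 2: ref 4 -> HIT, frames=[4,3]
Step 3: ref 4 -> HIT, frames=[4,3]
Step 4: ref 3 -> HIT, frames=[4,3]
Step 5: ref 1 -> FAULT, evict 3, frames=[4,1]
Step 6: ref 2 -> FAULT, evict 4, frames=[2,1]
At step 6: evicted page 4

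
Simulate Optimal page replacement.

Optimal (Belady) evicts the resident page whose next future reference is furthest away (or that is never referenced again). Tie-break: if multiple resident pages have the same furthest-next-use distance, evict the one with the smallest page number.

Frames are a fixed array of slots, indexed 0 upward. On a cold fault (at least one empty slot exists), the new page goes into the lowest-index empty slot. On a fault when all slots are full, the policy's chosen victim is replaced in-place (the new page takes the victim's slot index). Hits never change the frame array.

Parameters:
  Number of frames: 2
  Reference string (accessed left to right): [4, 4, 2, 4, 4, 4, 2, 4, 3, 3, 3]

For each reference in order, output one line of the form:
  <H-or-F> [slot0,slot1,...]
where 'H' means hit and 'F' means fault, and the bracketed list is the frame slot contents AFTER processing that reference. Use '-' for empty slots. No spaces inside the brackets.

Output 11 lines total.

F [4,-]
H [4,-]
F [4,2]
H [4,2]
H [4,2]
H [4,2]
H [4,2]
H [4,2]
F [4,3]
H [4,3]
H [4,3]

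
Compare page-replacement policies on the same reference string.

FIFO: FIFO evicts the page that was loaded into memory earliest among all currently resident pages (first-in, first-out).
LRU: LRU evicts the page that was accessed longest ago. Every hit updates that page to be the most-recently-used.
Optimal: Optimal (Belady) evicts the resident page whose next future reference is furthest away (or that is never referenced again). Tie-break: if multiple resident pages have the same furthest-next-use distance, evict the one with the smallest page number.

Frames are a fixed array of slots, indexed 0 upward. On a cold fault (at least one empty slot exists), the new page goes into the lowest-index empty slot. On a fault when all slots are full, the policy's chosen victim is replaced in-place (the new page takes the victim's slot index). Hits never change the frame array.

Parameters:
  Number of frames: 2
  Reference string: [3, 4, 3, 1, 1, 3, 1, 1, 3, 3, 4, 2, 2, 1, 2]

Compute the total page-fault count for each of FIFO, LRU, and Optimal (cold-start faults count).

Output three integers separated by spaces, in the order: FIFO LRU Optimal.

Answer: 7 6 5

Derivation:
--- FIFO ---
  step 0: ref 3 -> FAULT, frames=[3,-] (faults so far: 1)
  step 1: ref 4 -> FAULT, frames=[3,4] (faults so far: 2)
  step 2: ref 3 -> HIT, frames=[3,4] (faults so far: 2)
  step 3: ref 1 -> FAULT, evict 3, frames=[1,4] (faults so far: 3)
  step 4: ref 1 -> HIT, frames=[1,4] (faults so far: 3)
  step 5: ref 3 -> FAULT, evict 4, frames=[1,3] (faults so far: 4)
  step 6: ref 1 -> HIT, frames=[1,3] (faults so far: 4)
  step 7: ref 1 -> HIT, frames=[1,3] (faults so far: 4)
  step 8: ref 3 -> HIT, frames=[1,3] (faults so far: 4)
  step 9: ref 3 -> HIT, frames=[1,3] (faults so far: 4)
  step 10: ref 4 -> FAULT, evict 1, frames=[4,3] (faults so far: 5)
  step 11: ref 2 -> FAULT, evict 3, frames=[4,2] (faults so far: 6)
  step 12: ref 2 -> HIT, frames=[4,2] (faults so far: 6)
  step 13: ref 1 -> FAULT, evict 4, frames=[1,2] (faults so far: 7)
  step 14: ref 2 -> HIT, frames=[1,2] (faults so far: 7)
  FIFO total faults: 7
--- LRU ---
  step 0: ref 3 -> FAULT, frames=[3,-] (faults so far: 1)
  step 1: ref 4 -> FAULT, frames=[3,4] (faults so far: 2)
  step 2: ref 3 -> HIT, frames=[3,4] (faults so far: 2)
  step 3: ref 1 -> FAULT, evict 4, frames=[3,1] (faults so far: 3)
  step 4: ref 1 -> HIT, frames=[3,1] (faults so far: 3)
  step 5: ref 3 -> HIT, frames=[3,1] (faults so far: 3)
  step 6: ref 1 -> HIT, frames=[3,1] (faults so far: 3)
  step 7: ref 1 -> HIT, frames=[3,1] (faults so far: 3)
  step 8: ref 3 -> HIT, frames=[3,1] (faults so far: 3)
  step 9: ref 3 -> HIT, frames=[3,1] (faults so far: 3)
  step 10: ref 4 -> FAULT, evict 1, frames=[3,4] (faults so far: 4)
  step 11: ref 2 -> FAULT, evict 3, frames=[2,4] (faults so far: 5)
  step 12: ref 2 -> HIT, frames=[2,4] (faults so far: 5)
  step 13: ref 1 -> FAULT, evict 4, frames=[2,1] (faults so far: 6)
  step 14: ref 2 -> HIT, frames=[2,1] (faults so far: 6)
  LRU total faults: 6
--- Optimal ---
  step 0: ref 3 -> FAULT, frames=[3,-] (faults so far: 1)
  step 1: ref 4 -> FAULT, frames=[3,4] (faults so far: 2)
  step 2: ref 3 -> HIT, frames=[3,4] (faults so far: 2)
  step 3: ref 1 -> FAULT, evict 4, frames=[3,1] (faults so far: 3)
  step 4: ref 1 -> HIT, frames=[3,1] (faults so far: 3)
  step 5: ref 3 -> HIT, frames=[3,1] (faults so far: 3)
  step 6: ref 1 -> HIT, frames=[3,1] (faults so far: 3)
  step 7: ref 1 -> HIT, frames=[3,1] (faults so far: 3)
  step 8: ref 3 -> HIT, frames=[3,1] (faults so far: 3)
  step 9: ref 3 -> HIT, frames=[3,1] (faults so far: 3)
  step 10: ref 4 -> FAULT, evict 3, frames=[4,1] (faults so far: 4)
  step 11: ref 2 -> FAULT, evict 4, frames=[2,1] (faults so far: 5)
  step 12: ref 2 -> HIT, frames=[2,1] (faults so far: 5)
  step 13: ref 1 -> HIT, frames=[2,1] (faults so far: 5)
  step 14: ref 2 -> HIT, frames=[2,1] (faults so far: 5)
  Optimal total faults: 5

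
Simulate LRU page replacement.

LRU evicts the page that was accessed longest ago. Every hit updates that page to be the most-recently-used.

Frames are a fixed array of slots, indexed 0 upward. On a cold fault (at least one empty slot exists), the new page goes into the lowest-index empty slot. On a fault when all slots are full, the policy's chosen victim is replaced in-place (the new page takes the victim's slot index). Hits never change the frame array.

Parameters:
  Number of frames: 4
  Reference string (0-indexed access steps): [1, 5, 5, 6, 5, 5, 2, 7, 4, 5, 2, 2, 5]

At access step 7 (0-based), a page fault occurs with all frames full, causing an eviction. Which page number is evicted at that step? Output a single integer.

Answer: 1

Derivation:
Step 0: ref 1 -> FAULT, frames=[1,-,-,-]
Step 1: ref 5 -> FAULT, frames=[1,5,-,-]
Step 2: ref 5 -> HIT, frames=[1,5,-,-]
Step 3: ref 6 -> FAULT, frames=[1,5,6,-]
Step 4: ref 5 -> HIT, frames=[1,5,6,-]
Step 5: ref 5 -> HIT, frames=[1,5,6,-]
Step 6: ref 2 -> FAULT, frames=[1,5,6,2]
Step 7: ref 7 -> FAULT, evict 1, frames=[7,5,6,2]
At step 7: evicted page 1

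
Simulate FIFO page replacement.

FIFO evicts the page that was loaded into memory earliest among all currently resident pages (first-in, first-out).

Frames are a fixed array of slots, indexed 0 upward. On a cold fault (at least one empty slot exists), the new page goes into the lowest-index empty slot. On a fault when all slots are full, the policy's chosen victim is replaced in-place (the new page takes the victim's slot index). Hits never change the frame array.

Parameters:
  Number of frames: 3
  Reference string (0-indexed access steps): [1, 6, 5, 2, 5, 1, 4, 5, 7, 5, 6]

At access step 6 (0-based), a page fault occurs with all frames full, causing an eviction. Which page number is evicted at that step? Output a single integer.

Answer: 5

Derivation:
Step 0: ref 1 -> FAULT, frames=[1,-,-]
Step 1: ref 6 -> FAULT, frames=[1,6,-]
Step 2: ref 5 -> FAULT, frames=[1,6,5]
Step 3: ref 2 -> FAULT, evict 1, frames=[2,6,5]
Step 4: ref 5 -> HIT, frames=[2,6,5]
Step 5: ref 1 -> FAULT, evict 6, frames=[2,1,5]
Step 6: ref 4 -> FAULT, evict 5, frames=[2,1,4]
At step 6: evicted page 5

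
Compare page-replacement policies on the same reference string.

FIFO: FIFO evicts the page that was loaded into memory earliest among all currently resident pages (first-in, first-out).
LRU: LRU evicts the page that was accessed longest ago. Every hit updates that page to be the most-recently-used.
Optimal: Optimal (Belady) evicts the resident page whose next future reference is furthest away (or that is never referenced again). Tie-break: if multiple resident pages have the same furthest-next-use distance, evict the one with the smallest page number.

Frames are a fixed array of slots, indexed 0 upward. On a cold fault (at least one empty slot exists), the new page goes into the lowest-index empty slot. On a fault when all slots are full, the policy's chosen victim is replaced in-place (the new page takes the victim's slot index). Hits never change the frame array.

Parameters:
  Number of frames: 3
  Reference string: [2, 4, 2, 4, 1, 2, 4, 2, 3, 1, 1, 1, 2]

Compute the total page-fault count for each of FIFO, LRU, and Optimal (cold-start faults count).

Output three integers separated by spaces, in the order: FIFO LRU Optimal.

Answer: 5 5 4

Derivation:
--- FIFO ---
  step 0: ref 2 -> FAULT, frames=[2,-,-] (faults so far: 1)
  step 1: ref 4 -> FAULT, frames=[2,4,-] (faults so far: 2)
  step 2: ref 2 -> HIT, frames=[2,4,-] (faults so far: 2)
  step 3: ref 4 -> HIT, frames=[2,4,-] (faults so far: 2)
  step 4: ref 1 -> FAULT, frames=[2,4,1] (faults so far: 3)
  step 5: ref 2 -> HIT, frames=[2,4,1] (faults so far: 3)
  step 6: ref 4 -> HIT, frames=[2,4,1] (faults so far: 3)
  step 7: ref 2 -> HIT, frames=[2,4,1] (faults so far: 3)
  step 8: ref 3 -> FAULT, evict 2, frames=[3,4,1] (faults so far: 4)
  step 9: ref 1 -> HIT, frames=[3,4,1] (faults so far: 4)
  step 10: ref 1 -> HIT, frames=[3,4,1] (faults so far: 4)
  step 11: ref 1 -> HIT, frames=[3,4,1] (faults so far: 4)
  step 12: ref 2 -> FAULT, evict 4, frames=[3,2,1] (faults so far: 5)
  FIFO total faults: 5
--- LRU ---
  step 0: ref 2 -> FAULT, frames=[2,-,-] (faults so far: 1)
  step 1: ref 4 -> FAULT, frames=[2,4,-] (faults so far: 2)
  step 2: ref 2 -> HIT, frames=[2,4,-] (faults so far: 2)
  step 3: ref 4 -> HIT, frames=[2,4,-] (faults so far: 2)
  step 4: ref 1 -> FAULT, frames=[2,4,1] (faults so far: 3)
  step 5: ref 2 -> HIT, frames=[2,4,1] (faults so far: 3)
  step 6: ref 4 -> HIT, frames=[2,4,1] (faults so far: 3)
  step 7: ref 2 -> HIT, frames=[2,4,1] (faults so far: 3)
  step 8: ref 3 -> FAULT, evict 1, frames=[2,4,3] (faults so far: 4)
  step 9: ref 1 -> FAULT, evict 4, frames=[2,1,3] (faults so far: 5)
  step 10: ref 1 -> HIT, frames=[2,1,3] (faults so far: 5)
  step 11: ref 1 -> HIT, frames=[2,1,3] (faults so far: 5)
  step 12: ref 2 -> HIT, frames=[2,1,3] (faults so far: 5)
  LRU total faults: 5
--- Optimal ---
  step 0: ref 2 -> FAULT, frames=[2,-,-] (faults so far: 1)
  step 1: ref 4 -> FAULT, frames=[2,4,-] (faults so far: 2)
  step 2: ref 2 -> HIT, frames=[2,4,-] (faults so far: 2)
  step 3: ref 4 -> HIT, frames=[2,4,-] (faults so far: 2)
  step 4: ref 1 -> FAULT, frames=[2,4,1] (faults so far: 3)
  step 5: ref 2 -> HIT, frames=[2,4,1] (faults so far: 3)
  step 6: ref 4 -> HIT, frames=[2,4,1] (faults so far: 3)
  step 7: ref 2 -> HIT, frames=[2,4,1] (faults so far: 3)
  step 8: ref 3 -> FAULT, evict 4, frames=[2,3,1] (faults so far: 4)
  step 9: ref 1 -> HIT, frames=[2,3,1] (faults so far: 4)
  step 10: ref 1 -> HIT, frames=[2,3,1] (faults so far: 4)
  step 11: ref 1 -> HIT, frames=[2,3,1] (faults so far: 4)
  step 12: ref 2 -> HIT, frames=[2,3,1] (faults so far: 4)
  Optimal total faults: 4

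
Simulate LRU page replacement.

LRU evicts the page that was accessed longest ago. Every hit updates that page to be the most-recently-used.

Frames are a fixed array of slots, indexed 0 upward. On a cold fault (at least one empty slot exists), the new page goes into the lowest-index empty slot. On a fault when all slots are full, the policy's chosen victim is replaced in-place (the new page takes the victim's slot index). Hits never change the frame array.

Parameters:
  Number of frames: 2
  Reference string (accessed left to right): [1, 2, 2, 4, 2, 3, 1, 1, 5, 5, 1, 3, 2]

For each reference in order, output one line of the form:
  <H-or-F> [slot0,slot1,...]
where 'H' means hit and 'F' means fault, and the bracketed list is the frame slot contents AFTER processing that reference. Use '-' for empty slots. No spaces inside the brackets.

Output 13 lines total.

F [1,-]
F [1,2]
H [1,2]
F [4,2]
H [4,2]
F [3,2]
F [3,1]
H [3,1]
F [5,1]
H [5,1]
H [5,1]
F [3,1]
F [3,2]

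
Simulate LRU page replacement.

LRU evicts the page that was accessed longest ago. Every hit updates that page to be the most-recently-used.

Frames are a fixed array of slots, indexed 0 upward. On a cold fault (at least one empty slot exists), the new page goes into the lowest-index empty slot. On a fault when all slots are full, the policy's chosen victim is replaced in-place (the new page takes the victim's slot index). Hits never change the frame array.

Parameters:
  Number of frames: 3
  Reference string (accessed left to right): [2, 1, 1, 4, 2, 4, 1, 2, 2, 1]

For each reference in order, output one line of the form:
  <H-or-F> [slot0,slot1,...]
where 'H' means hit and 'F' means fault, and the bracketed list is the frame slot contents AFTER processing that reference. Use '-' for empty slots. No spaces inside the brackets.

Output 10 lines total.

F [2,-,-]
F [2,1,-]
H [2,1,-]
F [2,1,4]
H [2,1,4]
H [2,1,4]
H [2,1,4]
H [2,1,4]
H [2,1,4]
H [2,1,4]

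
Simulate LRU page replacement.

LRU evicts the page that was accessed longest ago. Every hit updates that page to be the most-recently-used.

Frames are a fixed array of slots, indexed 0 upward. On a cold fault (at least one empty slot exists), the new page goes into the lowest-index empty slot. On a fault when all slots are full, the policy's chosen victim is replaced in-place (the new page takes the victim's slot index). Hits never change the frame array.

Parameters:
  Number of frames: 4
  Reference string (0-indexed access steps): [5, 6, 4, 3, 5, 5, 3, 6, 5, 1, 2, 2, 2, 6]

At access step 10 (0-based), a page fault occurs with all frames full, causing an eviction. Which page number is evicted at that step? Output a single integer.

Step 0: ref 5 -> FAULT, frames=[5,-,-,-]
Step 1: ref 6 -> FAULT, frames=[5,6,-,-]
Step 2: ref 4 -> FAULT, frames=[5,6,4,-]
Step 3: ref 3 -> FAULT, frames=[5,6,4,3]
Step 4: ref 5 -> HIT, frames=[5,6,4,3]
Step 5: ref 5 -> HIT, frames=[5,6,4,3]
Step 6: ref 3 -> HIT, frames=[5,6,4,3]
Step 7: ref 6 -> HIT, frames=[5,6,4,3]
Step 8: ref 5 -> HIT, frames=[5,6,4,3]
Step 9: ref 1 -> FAULT, evict 4, frames=[5,6,1,3]
Step 10: ref 2 -> FAULT, evict 3, frames=[5,6,1,2]
At step 10: evicted page 3

Answer: 3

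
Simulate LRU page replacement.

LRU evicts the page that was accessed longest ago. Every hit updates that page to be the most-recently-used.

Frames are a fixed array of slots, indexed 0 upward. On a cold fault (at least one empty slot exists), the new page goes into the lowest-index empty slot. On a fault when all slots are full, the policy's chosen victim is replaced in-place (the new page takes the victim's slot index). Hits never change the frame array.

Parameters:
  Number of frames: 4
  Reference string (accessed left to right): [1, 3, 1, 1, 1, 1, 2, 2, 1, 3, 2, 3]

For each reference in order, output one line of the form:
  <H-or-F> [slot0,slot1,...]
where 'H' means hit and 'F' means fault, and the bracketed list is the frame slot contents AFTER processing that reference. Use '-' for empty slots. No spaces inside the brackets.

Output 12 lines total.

F [1,-,-,-]
F [1,3,-,-]
H [1,3,-,-]
H [1,3,-,-]
H [1,3,-,-]
H [1,3,-,-]
F [1,3,2,-]
H [1,3,2,-]
H [1,3,2,-]
H [1,3,2,-]
H [1,3,2,-]
H [1,3,2,-]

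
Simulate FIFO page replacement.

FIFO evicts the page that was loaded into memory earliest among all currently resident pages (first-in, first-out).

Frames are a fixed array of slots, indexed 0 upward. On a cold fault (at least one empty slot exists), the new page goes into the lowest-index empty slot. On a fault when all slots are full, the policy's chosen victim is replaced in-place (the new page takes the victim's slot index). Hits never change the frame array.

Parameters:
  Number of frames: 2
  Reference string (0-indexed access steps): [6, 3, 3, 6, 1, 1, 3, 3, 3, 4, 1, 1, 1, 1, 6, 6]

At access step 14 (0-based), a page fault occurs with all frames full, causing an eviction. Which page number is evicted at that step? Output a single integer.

Step 0: ref 6 -> FAULT, frames=[6,-]
Step 1: ref 3 -> FAULT, frames=[6,3]
Step 2: ref 3 -> HIT, frames=[6,3]
Step 3: ref 6 -> HIT, frames=[6,3]
Step 4: ref 1 -> FAULT, evict 6, frames=[1,3]
Step 5: ref 1 -> HIT, frames=[1,3]
Step 6: ref 3 -> HIT, frames=[1,3]
Step 7: ref 3 -> HIT, frames=[1,3]
Step 8: ref 3 -> HIT, frames=[1,3]
Step 9: ref 4 -> FAULT, evict 3, frames=[1,4]
Step 10: ref 1 -> HIT, frames=[1,4]
Step 11: ref 1 -> HIT, frames=[1,4]
Step 12: ref 1 -> HIT, frames=[1,4]
Step 13: ref 1 -> HIT, frames=[1,4]
Step 14: ref 6 -> FAULT, evict 1, frames=[6,4]
At step 14: evicted page 1

Answer: 1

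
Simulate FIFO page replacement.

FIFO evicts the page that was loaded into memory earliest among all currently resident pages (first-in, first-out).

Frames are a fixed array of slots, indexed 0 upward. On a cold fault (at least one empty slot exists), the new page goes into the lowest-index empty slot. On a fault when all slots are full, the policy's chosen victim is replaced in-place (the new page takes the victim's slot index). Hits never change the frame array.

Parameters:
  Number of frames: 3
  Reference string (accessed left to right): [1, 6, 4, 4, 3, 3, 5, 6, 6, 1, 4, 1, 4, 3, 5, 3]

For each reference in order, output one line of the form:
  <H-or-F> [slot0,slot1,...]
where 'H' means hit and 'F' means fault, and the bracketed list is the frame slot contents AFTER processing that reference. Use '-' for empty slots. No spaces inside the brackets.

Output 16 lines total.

F [1,-,-]
F [1,6,-]
F [1,6,4]
H [1,6,4]
F [3,6,4]
H [3,6,4]
F [3,5,4]
F [3,5,6]
H [3,5,6]
F [1,5,6]
F [1,4,6]
H [1,4,6]
H [1,4,6]
F [1,4,3]
F [5,4,3]
H [5,4,3]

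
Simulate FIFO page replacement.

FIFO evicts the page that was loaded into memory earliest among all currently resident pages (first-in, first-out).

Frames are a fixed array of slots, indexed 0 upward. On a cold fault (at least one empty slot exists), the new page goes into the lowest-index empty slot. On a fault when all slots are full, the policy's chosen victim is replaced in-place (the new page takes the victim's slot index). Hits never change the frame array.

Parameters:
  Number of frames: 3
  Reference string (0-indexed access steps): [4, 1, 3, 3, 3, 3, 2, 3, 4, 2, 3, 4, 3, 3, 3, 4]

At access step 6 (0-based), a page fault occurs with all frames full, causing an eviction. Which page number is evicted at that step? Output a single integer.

Step 0: ref 4 -> FAULT, frames=[4,-,-]
Step 1: ref 1 -> FAULT, frames=[4,1,-]
Step 2: ref 3 -> FAULT, frames=[4,1,3]
Step 3: ref 3 -> HIT, frames=[4,1,3]
Step 4: ref 3 -> HIT, frames=[4,1,3]
Step 5: ref 3 -> HIT, frames=[4,1,3]
Step 6: ref 2 -> FAULT, evict 4, frames=[2,1,3]
At step 6: evicted page 4

Answer: 4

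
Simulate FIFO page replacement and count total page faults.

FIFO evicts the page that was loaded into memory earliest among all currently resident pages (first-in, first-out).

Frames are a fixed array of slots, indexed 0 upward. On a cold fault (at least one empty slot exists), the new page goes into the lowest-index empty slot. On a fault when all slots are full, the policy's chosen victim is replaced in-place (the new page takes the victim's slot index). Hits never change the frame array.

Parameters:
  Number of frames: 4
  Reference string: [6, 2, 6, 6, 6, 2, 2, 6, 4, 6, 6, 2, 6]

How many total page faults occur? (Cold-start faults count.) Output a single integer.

Step 0: ref 6 → FAULT, frames=[6,-,-,-]
Step 1: ref 2 → FAULT, frames=[6,2,-,-]
Step 2: ref 6 → HIT, frames=[6,2,-,-]
Step 3: ref 6 → HIT, frames=[6,2,-,-]
Step 4: ref 6 → HIT, frames=[6,2,-,-]
Step 5: ref 2 → HIT, frames=[6,2,-,-]
Step 6: ref 2 → HIT, frames=[6,2,-,-]
Step 7: ref 6 → HIT, frames=[6,2,-,-]
Step 8: ref 4 → FAULT, frames=[6,2,4,-]
Step 9: ref 6 → HIT, frames=[6,2,4,-]
Step 10: ref 6 → HIT, frames=[6,2,4,-]
Step 11: ref 2 → HIT, frames=[6,2,4,-]
Step 12: ref 6 → HIT, frames=[6,2,4,-]
Total faults: 3

Answer: 3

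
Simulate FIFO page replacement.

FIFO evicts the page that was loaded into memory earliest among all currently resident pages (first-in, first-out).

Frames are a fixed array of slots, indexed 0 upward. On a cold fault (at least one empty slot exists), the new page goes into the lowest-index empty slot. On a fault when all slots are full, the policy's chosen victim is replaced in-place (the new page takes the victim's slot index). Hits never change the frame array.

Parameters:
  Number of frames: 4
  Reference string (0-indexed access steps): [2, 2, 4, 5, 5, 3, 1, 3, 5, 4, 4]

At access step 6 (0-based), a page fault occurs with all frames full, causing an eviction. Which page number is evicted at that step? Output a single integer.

Answer: 2

Derivation:
Step 0: ref 2 -> FAULT, frames=[2,-,-,-]
Step 1: ref 2 -> HIT, frames=[2,-,-,-]
Step 2: ref 4 -> FAULT, frames=[2,4,-,-]
Step 3: ref 5 -> FAULT, frames=[2,4,5,-]
Step 4: ref 5 -> HIT, frames=[2,4,5,-]
Step 5: ref 3 -> FAULT, frames=[2,4,5,3]
Step 6: ref 1 -> FAULT, evict 2, frames=[1,4,5,3]
At step 6: evicted page 2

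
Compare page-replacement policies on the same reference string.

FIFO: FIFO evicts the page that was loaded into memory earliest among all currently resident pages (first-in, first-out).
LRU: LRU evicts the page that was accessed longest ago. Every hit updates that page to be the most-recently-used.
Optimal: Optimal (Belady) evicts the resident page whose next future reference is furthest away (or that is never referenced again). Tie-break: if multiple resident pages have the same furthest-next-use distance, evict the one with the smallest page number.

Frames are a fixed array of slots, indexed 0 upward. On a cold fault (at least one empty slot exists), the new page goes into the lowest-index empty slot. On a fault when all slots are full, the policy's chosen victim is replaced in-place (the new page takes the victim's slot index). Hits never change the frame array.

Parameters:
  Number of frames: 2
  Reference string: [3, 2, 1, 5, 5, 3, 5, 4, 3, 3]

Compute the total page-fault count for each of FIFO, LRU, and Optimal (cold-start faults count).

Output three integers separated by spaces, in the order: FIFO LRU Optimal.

Answer: 6 7 5

Derivation:
--- FIFO ---
  step 0: ref 3 -> FAULT, frames=[3,-] (faults so far: 1)
  step 1: ref 2 -> FAULT, frames=[3,2] (faults so far: 2)
  step 2: ref 1 -> FAULT, evict 3, frames=[1,2] (faults so far: 3)
  step 3: ref 5 -> FAULT, evict 2, frames=[1,5] (faults so far: 4)
  step 4: ref 5 -> HIT, frames=[1,5] (faults so far: 4)
  step 5: ref 3 -> FAULT, evict 1, frames=[3,5] (faults so far: 5)
  step 6: ref 5 -> HIT, frames=[3,5] (faults so far: 5)
  step 7: ref 4 -> FAULT, evict 5, frames=[3,4] (faults so far: 6)
  step 8: ref 3 -> HIT, frames=[3,4] (faults so far: 6)
  step 9: ref 3 -> HIT, frames=[3,4] (faults so far: 6)
  FIFO total faults: 6
--- LRU ---
  step 0: ref 3 -> FAULT, frames=[3,-] (faults so far: 1)
  step 1: ref 2 -> FAULT, frames=[3,2] (faults so far: 2)
  step 2: ref 1 -> FAULT, evict 3, frames=[1,2] (faults so far: 3)
  step 3: ref 5 -> FAULT, evict 2, frames=[1,5] (faults so far: 4)
  step 4: ref 5 -> HIT, frames=[1,5] (faults so far: 4)
  step 5: ref 3 -> FAULT, evict 1, frames=[3,5] (faults so far: 5)
  step 6: ref 5 -> HIT, frames=[3,5] (faults so far: 5)
  step 7: ref 4 -> FAULT, evict 3, frames=[4,5] (faults so far: 6)
  step 8: ref 3 -> FAULT, evict 5, frames=[4,3] (faults so far: 7)
  step 9: ref 3 -> HIT, frames=[4,3] (faults so far: 7)
  LRU total faults: 7
--- Optimal ---
  step 0: ref 3 -> FAULT, frames=[3,-] (faults so far: 1)
  step 1: ref 2 -> FAULT, frames=[3,2] (faults so far: 2)
  step 2: ref 1 -> FAULT, evict 2, frames=[3,1] (faults so far: 3)
  step 3: ref 5 -> FAULT, evict 1, frames=[3,5] (faults so far: 4)
  step 4: ref 5 -> HIT, frames=[3,5] (faults so far: 4)
  step 5: ref 3 -> HIT, frames=[3,5] (faults so far: 4)
  step 6: ref 5 -> HIT, frames=[3,5] (faults so far: 4)
  step 7: ref 4 -> FAULT, evict 5, frames=[3,4] (faults so far: 5)
  step 8: ref 3 -> HIT, frames=[3,4] (faults so far: 5)
  step 9: ref 3 -> HIT, frames=[3,4] (faults so far: 5)
  Optimal total faults: 5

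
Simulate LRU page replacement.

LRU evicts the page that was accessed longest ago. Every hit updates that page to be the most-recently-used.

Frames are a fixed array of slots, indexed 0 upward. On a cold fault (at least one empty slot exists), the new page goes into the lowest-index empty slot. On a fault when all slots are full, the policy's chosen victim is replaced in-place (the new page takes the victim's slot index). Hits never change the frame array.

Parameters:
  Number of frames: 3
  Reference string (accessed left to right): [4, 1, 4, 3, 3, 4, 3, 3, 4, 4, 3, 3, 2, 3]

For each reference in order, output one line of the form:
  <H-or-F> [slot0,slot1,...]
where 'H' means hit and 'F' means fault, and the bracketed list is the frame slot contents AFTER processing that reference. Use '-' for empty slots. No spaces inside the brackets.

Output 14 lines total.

F [4,-,-]
F [4,1,-]
H [4,1,-]
F [4,1,3]
H [4,1,3]
H [4,1,3]
H [4,1,3]
H [4,1,3]
H [4,1,3]
H [4,1,3]
H [4,1,3]
H [4,1,3]
F [4,2,3]
H [4,2,3]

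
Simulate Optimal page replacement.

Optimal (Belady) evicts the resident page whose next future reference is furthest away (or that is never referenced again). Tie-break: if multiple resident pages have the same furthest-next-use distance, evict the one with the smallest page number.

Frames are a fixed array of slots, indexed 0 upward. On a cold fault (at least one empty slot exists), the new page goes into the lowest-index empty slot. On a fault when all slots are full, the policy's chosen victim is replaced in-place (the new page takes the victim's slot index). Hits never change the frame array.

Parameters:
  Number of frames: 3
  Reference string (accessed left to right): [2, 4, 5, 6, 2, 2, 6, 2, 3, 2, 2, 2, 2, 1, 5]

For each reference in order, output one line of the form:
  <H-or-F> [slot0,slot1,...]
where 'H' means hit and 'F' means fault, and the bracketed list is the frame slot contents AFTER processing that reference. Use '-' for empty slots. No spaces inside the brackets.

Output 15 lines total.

F [2,-,-]
F [2,4,-]
F [2,4,5]
F [2,6,5]
H [2,6,5]
H [2,6,5]
H [2,6,5]
H [2,6,5]
F [2,3,5]
H [2,3,5]
H [2,3,5]
H [2,3,5]
H [2,3,5]
F [1,3,5]
H [1,3,5]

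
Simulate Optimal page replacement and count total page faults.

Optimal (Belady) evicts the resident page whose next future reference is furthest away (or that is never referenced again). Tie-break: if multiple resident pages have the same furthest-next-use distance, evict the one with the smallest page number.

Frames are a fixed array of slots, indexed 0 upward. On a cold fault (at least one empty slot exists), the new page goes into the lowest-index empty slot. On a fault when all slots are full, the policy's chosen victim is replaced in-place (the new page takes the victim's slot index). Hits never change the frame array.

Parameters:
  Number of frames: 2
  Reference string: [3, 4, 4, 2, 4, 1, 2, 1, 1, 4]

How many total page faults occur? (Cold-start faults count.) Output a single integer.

Step 0: ref 3 → FAULT, frames=[3,-]
Step 1: ref 4 → FAULT, frames=[3,4]
Step 2: ref 4 → HIT, frames=[3,4]
Step 3: ref 2 → FAULT (evict 3), frames=[2,4]
Step 4: ref 4 → HIT, frames=[2,4]
Step 5: ref 1 → FAULT (evict 4), frames=[2,1]
Step 6: ref 2 → HIT, frames=[2,1]
Step 7: ref 1 → HIT, frames=[2,1]
Step 8: ref 1 → HIT, frames=[2,1]
Step 9: ref 4 → FAULT (evict 1), frames=[2,4]
Total faults: 5

Answer: 5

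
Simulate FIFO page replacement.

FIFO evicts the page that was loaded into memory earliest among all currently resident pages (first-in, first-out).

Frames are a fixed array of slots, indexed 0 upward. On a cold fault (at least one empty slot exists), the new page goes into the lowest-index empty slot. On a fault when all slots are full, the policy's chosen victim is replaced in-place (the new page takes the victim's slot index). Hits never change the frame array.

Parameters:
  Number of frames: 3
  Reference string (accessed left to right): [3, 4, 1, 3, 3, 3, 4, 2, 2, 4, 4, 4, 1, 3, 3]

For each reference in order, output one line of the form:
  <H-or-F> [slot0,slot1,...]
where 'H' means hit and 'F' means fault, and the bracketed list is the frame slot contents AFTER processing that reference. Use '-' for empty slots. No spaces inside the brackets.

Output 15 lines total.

F [3,-,-]
F [3,4,-]
F [3,4,1]
H [3,4,1]
H [3,4,1]
H [3,4,1]
H [3,4,1]
F [2,4,1]
H [2,4,1]
H [2,4,1]
H [2,4,1]
H [2,4,1]
H [2,4,1]
F [2,3,1]
H [2,3,1]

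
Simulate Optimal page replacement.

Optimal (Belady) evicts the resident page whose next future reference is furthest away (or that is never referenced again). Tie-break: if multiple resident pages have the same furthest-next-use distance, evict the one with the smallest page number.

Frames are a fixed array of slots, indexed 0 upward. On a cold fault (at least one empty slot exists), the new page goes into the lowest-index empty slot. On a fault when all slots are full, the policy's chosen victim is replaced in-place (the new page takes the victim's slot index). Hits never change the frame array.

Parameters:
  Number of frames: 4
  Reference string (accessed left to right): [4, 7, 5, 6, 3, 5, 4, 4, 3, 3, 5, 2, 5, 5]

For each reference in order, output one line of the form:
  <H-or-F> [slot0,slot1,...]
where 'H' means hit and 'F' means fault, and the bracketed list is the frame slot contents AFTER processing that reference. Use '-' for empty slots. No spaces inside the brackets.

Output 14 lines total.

F [4,-,-,-]
F [4,7,-,-]
F [4,7,5,-]
F [4,7,5,6]
F [4,7,5,3]
H [4,7,5,3]
H [4,7,5,3]
H [4,7,5,3]
H [4,7,5,3]
H [4,7,5,3]
H [4,7,5,3]
F [4,7,5,2]
H [4,7,5,2]
H [4,7,5,2]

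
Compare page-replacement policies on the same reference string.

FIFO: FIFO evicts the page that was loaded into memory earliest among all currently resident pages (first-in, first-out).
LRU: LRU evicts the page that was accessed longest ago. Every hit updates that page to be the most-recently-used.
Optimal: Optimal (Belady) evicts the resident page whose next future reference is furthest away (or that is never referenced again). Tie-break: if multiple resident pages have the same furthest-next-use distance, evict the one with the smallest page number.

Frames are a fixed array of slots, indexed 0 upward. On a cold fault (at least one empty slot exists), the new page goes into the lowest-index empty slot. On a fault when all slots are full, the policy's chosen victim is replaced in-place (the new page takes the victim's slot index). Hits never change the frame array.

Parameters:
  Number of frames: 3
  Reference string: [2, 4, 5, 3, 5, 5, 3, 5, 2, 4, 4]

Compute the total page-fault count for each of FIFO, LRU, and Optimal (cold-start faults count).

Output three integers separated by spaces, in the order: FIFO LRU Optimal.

Answer: 6 6 5

Derivation:
--- FIFO ---
  step 0: ref 2 -> FAULT, frames=[2,-,-] (faults so far: 1)
  step 1: ref 4 -> FAULT, frames=[2,4,-] (faults so far: 2)
  step 2: ref 5 -> FAULT, frames=[2,4,5] (faults so far: 3)
  step 3: ref 3 -> FAULT, evict 2, frames=[3,4,5] (faults so far: 4)
  step 4: ref 5 -> HIT, frames=[3,4,5] (faults so far: 4)
  step 5: ref 5 -> HIT, frames=[3,4,5] (faults so far: 4)
  step 6: ref 3 -> HIT, frames=[3,4,5] (faults so far: 4)
  step 7: ref 5 -> HIT, frames=[3,4,5] (faults so far: 4)
  step 8: ref 2 -> FAULT, evict 4, frames=[3,2,5] (faults so far: 5)
  step 9: ref 4 -> FAULT, evict 5, frames=[3,2,4] (faults so far: 6)
  step 10: ref 4 -> HIT, frames=[3,2,4] (faults so far: 6)
  FIFO total faults: 6
--- LRU ---
  step 0: ref 2 -> FAULT, frames=[2,-,-] (faults so far: 1)
  step 1: ref 4 -> FAULT, frames=[2,4,-] (faults so far: 2)
  step 2: ref 5 -> FAULT, frames=[2,4,5] (faults so far: 3)
  step 3: ref 3 -> FAULT, evict 2, frames=[3,4,5] (faults so far: 4)
  step 4: ref 5 -> HIT, frames=[3,4,5] (faults so far: 4)
  step 5: ref 5 -> HIT, frames=[3,4,5] (faults so far: 4)
  step 6: ref 3 -> HIT, frames=[3,4,5] (faults so far: 4)
  step 7: ref 5 -> HIT, frames=[3,4,5] (faults so far: 4)
  step 8: ref 2 -> FAULT, evict 4, frames=[3,2,5] (faults so far: 5)
  step 9: ref 4 -> FAULT, evict 3, frames=[4,2,5] (faults so far: 6)
  step 10: ref 4 -> HIT, frames=[4,2,5] (faults so far: 6)
  LRU total faults: 6
--- Optimal ---
  step 0: ref 2 -> FAULT, frames=[2,-,-] (faults so far: 1)
  step 1: ref 4 -> FAULT, frames=[2,4,-] (faults so far: 2)
  step 2: ref 5 -> FAULT, frames=[2,4,5] (faults so far: 3)
  step 3: ref 3 -> FAULT, evict 4, frames=[2,3,5] (faults so far: 4)
  step 4: ref 5 -> HIT, frames=[2,3,5] (faults so far: 4)
  step 5: ref 5 -> HIT, frames=[2,3,5] (faults so far: 4)
  step 6: ref 3 -> HIT, frames=[2,3,5] (faults so far: 4)
  step 7: ref 5 -> HIT, frames=[2,3,5] (faults so far: 4)
  step 8: ref 2 -> HIT, frames=[2,3,5] (faults so far: 4)
  step 9: ref 4 -> FAULT, evict 2, frames=[4,3,5] (faults so far: 5)
  step 10: ref 4 -> HIT, frames=[4,3,5] (faults so far: 5)
  Optimal total faults: 5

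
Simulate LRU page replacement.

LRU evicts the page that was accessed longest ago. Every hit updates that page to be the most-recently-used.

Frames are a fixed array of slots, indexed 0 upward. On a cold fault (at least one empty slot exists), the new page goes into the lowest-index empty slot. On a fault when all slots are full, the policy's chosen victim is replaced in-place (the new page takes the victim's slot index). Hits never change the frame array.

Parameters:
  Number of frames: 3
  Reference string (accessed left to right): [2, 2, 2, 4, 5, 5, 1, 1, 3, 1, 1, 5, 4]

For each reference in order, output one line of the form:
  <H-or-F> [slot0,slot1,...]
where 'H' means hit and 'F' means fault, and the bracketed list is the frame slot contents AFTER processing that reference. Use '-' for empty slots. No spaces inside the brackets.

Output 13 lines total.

F [2,-,-]
H [2,-,-]
H [2,-,-]
F [2,4,-]
F [2,4,5]
H [2,4,5]
F [1,4,5]
H [1,4,5]
F [1,3,5]
H [1,3,5]
H [1,3,5]
H [1,3,5]
F [1,4,5]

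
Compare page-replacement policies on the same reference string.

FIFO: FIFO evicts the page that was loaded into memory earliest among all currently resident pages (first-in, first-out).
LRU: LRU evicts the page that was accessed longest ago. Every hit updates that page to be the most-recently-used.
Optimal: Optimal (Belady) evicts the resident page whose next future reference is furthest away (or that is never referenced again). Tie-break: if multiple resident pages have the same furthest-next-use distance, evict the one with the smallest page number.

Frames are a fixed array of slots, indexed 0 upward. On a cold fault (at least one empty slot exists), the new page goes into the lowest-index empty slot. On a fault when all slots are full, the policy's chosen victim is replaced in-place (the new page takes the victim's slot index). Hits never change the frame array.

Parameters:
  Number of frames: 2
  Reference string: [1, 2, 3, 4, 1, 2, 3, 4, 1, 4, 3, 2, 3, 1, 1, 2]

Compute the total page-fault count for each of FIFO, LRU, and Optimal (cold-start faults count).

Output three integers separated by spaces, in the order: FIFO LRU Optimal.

--- FIFO ---
  step 0: ref 1 -> FAULT, frames=[1,-] (faults so far: 1)
  step 1: ref 2 -> FAULT, frames=[1,2] (faults so far: 2)
  step 2: ref 3 -> FAULT, evict 1, frames=[3,2] (faults so far: 3)
  step 3: ref 4 -> FAULT, evict 2, frames=[3,4] (faults so far: 4)
  step 4: ref 1 -> FAULT, evict 3, frames=[1,4] (faults so far: 5)
  step 5: ref 2 -> FAULT, evict 4, frames=[1,2] (faults so far: 6)
  step 6: ref 3 -> FAULT, evict 1, frames=[3,2] (faults so far: 7)
  step 7: ref 4 -> FAULT, evict 2, frames=[3,4] (faults so far: 8)
  step 8: ref 1 -> FAULT, evict 3, frames=[1,4] (faults so far: 9)
  step 9: ref 4 -> HIT, frames=[1,4] (faults so far: 9)
  step 10: ref 3 -> FAULT, evict 4, frames=[1,3] (faults so far: 10)
  step 11: ref 2 -> FAULT, evict 1, frames=[2,3] (faults so far: 11)
  step 12: ref 3 -> HIT, frames=[2,3] (faults so far: 11)
  step 13: ref 1 -> FAULT, evict 3, frames=[2,1] (faults so far: 12)
  step 14: ref 1 -> HIT, frames=[2,1] (faults so far: 12)
  step 15: ref 2 -> HIT, frames=[2,1] (faults so far: 12)
  FIFO total faults: 12
--- LRU ---
  step 0: ref 1 -> FAULT, frames=[1,-] (faults so far: 1)
  step 1: ref 2 -> FAULT, frames=[1,2] (faults so far: 2)
  step 2: ref 3 -> FAULT, evict 1, frames=[3,2] (faults so far: 3)
  step 3: ref 4 -> FAULT, evict 2, frames=[3,4] (faults so far: 4)
  step 4: ref 1 -> FAULT, evict 3, frames=[1,4] (faults so far: 5)
  step 5: ref 2 -> FAULT, evict 4, frames=[1,2] (faults so far: 6)
  step 6: ref 3 -> FAULT, evict 1, frames=[3,2] (faults so far: 7)
  step 7: ref 4 -> FAULT, evict 2, frames=[3,4] (faults so far: 8)
  step 8: ref 1 -> FAULT, evict 3, frames=[1,4] (faults so far: 9)
  step 9: ref 4 -> HIT, frames=[1,4] (faults so far: 9)
  step 10: ref 3 -> FAULT, evict 1, frames=[3,4] (faults so far: 10)
  step 11: ref 2 -> FAULT, evict 4, frames=[3,2] (faults so far: 11)
  step 12: ref 3 -> HIT, frames=[3,2] (faults so far: 11)
  step 13: ref 1 -> FAULT, evict 2, frames=[3,1] (faults so far: 12)
  step 14: ref 1 -> HIT, frames=[3,1] (faults so far: 12)
  step 15: ref 2 -> FAULT, evict 3, frames=[2,1] (faults so far: 13)
  LRU total faults: 13
--- Optimal ---
  step 0: ref 1 -> FAULT, frames=[1,-] (faults so far: 1)
  step 1: ref 2 -> FAULT, frames=[1,2] (faults so far: 2)
  step 2: ref 3 -> FAULT, evict 2, frames=[1,3] (faults so far: 3)
  step 3: ref 4 -> FAULT, evict 3, frames=[1,4] (faults so far: 4)
  step 4: ref 1 -> HIT, frames=[1,4] (faults so far: 4)
  step 5: ref 2 -> FAULT, evict 1, frames=[2,4] (faults so far: 5)
  step 6: ref 3 -> FAULT, evict 2, frames=[3,4] (faults so far: 6)
  step 7: ref 4 -> HIT, frames=[3,4] (faults so far: 6)
  step 8: ref 1 -> FAULT, evict 3, frames=[1,4] (faults so far: 7)
  step 9: ref 4 -> HIT, frames=[1,4] (faults so far: 7)
  step 10: ref 3 -> FAULT, evict 4, frames=[1,3] (faults so far: 8)
  step 11: ref 2 -> FAULT, evict 1, frames=[2,3] (faults so far: 9)
  step 12: ref 3 -> HIT, frames=[2,3] (faults so far: 9)
  step 13: ref 1 -> FAULT, evict 3, frames=[2,1] (faults so far: 10)
  step 14: ref 1 -> HIT, frames=[2,1] (faults so far: 10)
  step 15: ref 2 -> HIT, frames=[2,1] (faults so far: 10)
  Optimal total faults: 10

Answer: 12 13 10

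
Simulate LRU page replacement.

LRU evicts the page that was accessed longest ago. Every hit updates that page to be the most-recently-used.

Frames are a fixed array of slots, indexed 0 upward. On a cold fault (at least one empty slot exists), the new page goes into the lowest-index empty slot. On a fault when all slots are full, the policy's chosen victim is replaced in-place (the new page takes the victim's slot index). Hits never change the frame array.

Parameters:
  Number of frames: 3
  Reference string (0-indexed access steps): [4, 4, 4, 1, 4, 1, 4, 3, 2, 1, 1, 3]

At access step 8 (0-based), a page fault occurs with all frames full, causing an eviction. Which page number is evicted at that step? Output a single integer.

Step 0: ref 4 -> FAULT, frames=[4,-,-]
Step 1: ref 4 -> HIT, frames=[4,-,-]
Step 2: ref 4 -> HIT, frames=[4,-,-]
Step 3: ref 1 -> FAULT, frames=[4,1,-]
Step 4: ref 4 -> HIT, frames=[4,1,-]
Step 5: ref 1 -> HIT, frames=[4,1,-]
Step 6: ref 4 -> HIT, frames=[4,1,-]
Step 7: ref 3 -> FAULT, frames=[4,1,3]
Step 8: ref 2 -> FAULT, evict 1, frames=[4,2,3]
At step 8: evicted page 1

Answer: 1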